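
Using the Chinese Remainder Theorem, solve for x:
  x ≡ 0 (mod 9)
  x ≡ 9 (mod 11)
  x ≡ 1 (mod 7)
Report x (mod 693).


Moduli 9, 11, 7 are pairwise coprime; by CRT there is a unique solution modulo M = 9 · 11 · 7 = 693.
Solve pairwise, accumulating the modulus:
  Start with x ≡ 0 (mod 9).
  Combine with x ≡ 9 (mod 11): since gcd(9, 11) = 1, we get a unique residue mod 99.
    Write x = 0 + 9·t and substitute into x ≡ 9 (mod 11): 9·t ≡ 9 − 0 = 9 (mod 11).
    The inverse of 9 mod 11 is 5 (since 9·5 = 45 = 4·11 + 1), so t ≡ 5·9 = 45 ≡ 1 (mod 11).
    Then x = 0 + 9·1 = 9, valid modulo lcm(9, 11) = 99: x ≡ 9 (mod 99).
  Combine with x ≡ 1 (mod 7): since gcd(99, 7) = 1, we get a unique residue mod 693.
    Write x = 9 + 99·t and substitute into x ≡ 1 (mod 7): 99·t ≡ 1 − 9 = -8 (mod 7).
    Reduce coefficients mod 7: 1·t ≡ 6 (mod 7).
    So t ≡ 6 (mod 7).
    Then x = 9 + 99·6 = 603, valid modulo lcm(99, 7) = 693: x ≡ 603 (mod 693).
Verify: 603 mod 9 = 0 ✓, 603 mod 11 = 9 ✓, 603 mod 7 = 1 ✓.

x ≡ 603 (mod 693).


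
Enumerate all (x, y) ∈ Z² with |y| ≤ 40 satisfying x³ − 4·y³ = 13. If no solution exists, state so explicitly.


The equation is x³ - 4y³ = 13. For fixed y, x³ = 4·y³ + 13, so a solution requires the RHS to be a perfect cube.
Strategy: iterate y from -40 to 40, compute RHS = 4·y³ + 13, and check whether it is a (positive or negative) perfect cube.
Check small values of y:
  y = 0: RHS = 13 is not a perfect cube.
  y = 1: RHS = 17 is not a perfect cube.
  y = -1: RHS = 9 is not a perfect cube.
  y = 2: RHS = 45 is not a perfect cube.
  y = -2: RHS = -19 is not a perfect cube.
  y = 3: RHS = 121 is not a perfect cube.
  y = -3: RHS = -95 is not a perfect cube.
Continuing the search up to |y| = 40 finds no solutions either.
No (x, y) in the scanned range satisfies the equation.

No integer solutions with |y| ≤ 40.


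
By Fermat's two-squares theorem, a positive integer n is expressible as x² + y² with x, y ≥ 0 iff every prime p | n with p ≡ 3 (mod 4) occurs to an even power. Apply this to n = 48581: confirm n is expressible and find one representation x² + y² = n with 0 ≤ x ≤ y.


Step 1: Factor n = 48581 = 13 · 37 · 101.
Step 2: Check the mod-4 condition on each prime factor: 13 ≡ 1 (mod 4), exponent 1; 37 ≡ 1 (mod 4), exponent 1; 101 ≡ 1 (mod 4), exponent 1.
All primes ≡ 3 (mod 4) appear to even exponent (or don't appear), so by the two-squares theorem n IS expressible as a sum of two squares.
Step 3: Build a representation. Here n = 13 · 37 · 101 is a product of primes ≡ 1 (mod 4). Each prime p ≡ 1 (mod 4) is itself a sum of two squares; find a² by testing p − a² for a perfect square:
  13: 13 − 1² = 12, 13 − 2² = 9 = 3² ⇒ 13 = 2² + 3².
  37: 37 − 1² = 36 = 6² ⇒ 37 = 1² + 6².
  101: 101 − 1² = 100 = 10² ⇒ 101 = 1² + 10².
  Combine using the Brahmagupta–Fibonacci identity (a² + b²)(c² + d²) = (ac − bd)² + (ad + bc)² = (ac + bd)² + (ad − bc)²:
  13 · 37 = 481: from (2² + 3²)(1² + 6²), take (2·1 − 3·6, 2·6 + 3·1) = (2 − 18, 12 + 3) = (-16, 15); dropping signs (only squares matter) gives (16, 15); check 16² + 15² = 256 + 225 = 481 ✓.
  481 · 101 = 48581: from (16² + 15²)(1² + 10²), take (16·1 − 15·10, 16·10 + 15·1) = (16 − 150, 160 + 15) = (-134, 175); dropping signs (only squares matter) gives (134, 175); check 134² + 175² = 17956 + 30625 = 48581 ✓.
Step 4: Order so x ≤ y and verify: 134² + 175² = 17956 + 30625 = 48581 = n. ✓

n = 48581 = 134² + 175² (one valid representation with x ≤ y).


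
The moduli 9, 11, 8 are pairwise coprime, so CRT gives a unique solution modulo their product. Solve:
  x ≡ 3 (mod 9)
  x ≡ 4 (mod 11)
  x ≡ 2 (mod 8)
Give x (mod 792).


Moduli 9, 11, 8 are pairwise coprime; by CRT there is a unique solution modulo M = 9 · 11 · 8 = 792.
Solve pairwise, accumulating the modulus:
  Start with x ≡ 3 (mod 9).
  Combine with x ≡ 4 (mod 11): since gcd(9, 11) = 1, we get a unique residue mod 99.
    Write x = 3 + 9·t and substitute into x ≡ 4 (mod 11): 9·t ≡ 4 − 3 = 1 (mod 11).
    The inverse of 9 mod 11 is 5 (since 9·5 = 45 = 4·11 + 1), so t ≡ 5·1 = 5 ≡ 5 (mod 11).
    Then x = 3 + 9·5 = 48, valid modulo lcm(9, 11) = 99: x ≡ 48 (mod 99).
  Combine with x ≡ 2 (mod 8): since gcd(99, 8) = 1, we get a unique residue mod 792.
    Write x = 48 + 99·t and substitute into x ≡ 2 (mod 8): 99·t ≡ 2 − 48 = -46 (mod 8).
    Reduce coefficients mod 8: 3·t ≡ 2 (mod 8).
    The inverse of 3 mod 8 is 3 (since 3·3 = 9 = 1·8 + 1), so t ≡ 3·2 = 6 ≡ 6 (mod 8).
    Then x = 48 + 99·6 = 642, valid modulo lcm(99, 8) = 792: x ≡ 642 (mod 792).
Verify: 642 mod 9 = 3 ✓, 642 mod 11 = 4 ✓, 642 mod 8 = 2 ✓.

x ≡ 642 (mod 792).


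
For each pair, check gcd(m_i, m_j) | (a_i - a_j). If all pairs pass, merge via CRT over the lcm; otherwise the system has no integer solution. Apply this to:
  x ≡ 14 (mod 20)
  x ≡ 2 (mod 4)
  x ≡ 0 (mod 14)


Moduli 20, 4, 14 are not pairwise coprime, so CRT works modulo lcm(m_i) when all pairwise compatibility conditions hold.
Pairwise compatibility: gcd(m_i, m_j) must divide a_i - a_j for every pair.
Merge one congruence at a time:
  Start: x ≡ 14 (mod 20).
  Combine with x ≡ 2 (mod 4): gcd(20, 4) = 4; 2 - 14 = -12, which IS divisible by 4, so compatible.
    Write x = 14 + 20·t and substitute into x ≡ 2 (mod 4): 20·t ≡ 2 − 14 = -12 (mod 4).
    Divide the congruence (and modulus) by g = 4: 5·t ≡ -3 (mod 1).
    Modulo 1 every t works; take t = 0.
    Then x = 14 + 20·0 = 14, valid modulo lcm(20, 4) = 20: x ≡ 14 (mod 20).
  Combine with x ≡ 0 (mod 14): gcd(20, 14) = 2; 0 - 14 = -14, which IS divisible by 2, so compatible.
    Write x = 14 + 20·t and substitute into x ≡ 0 (mod 14): 20·t ≡ 0 − 14 = -14 (mod 14).
    Divide the congruence (and modulus) by g = 2: 10·t ≡ -7 (mod 7).
    Reduce coefficients mod 7: 3·t ≡ 0 (mod 7).
    The inverse of 3 mod 7 is 5 (since 3·5 = 15 = 2·7 + 1), so t ≡ 5·0 = 0 ≡ 0 (mod 7).
    Then x = 14 + 20·0 = 14, valid modulo lcm(20, 14) = 140: x ≡ 14 (mod 140).
Verify: 14 mod 20 = 14, 14 mod 4 = 2, 14 mod 14 = 0.

x ≡ 14 (mod 140).


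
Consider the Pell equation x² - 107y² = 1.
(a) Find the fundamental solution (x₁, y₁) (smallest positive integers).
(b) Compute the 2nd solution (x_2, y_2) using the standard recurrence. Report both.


Step 1: Find the fundamental solution (x₁, y₁) of x² - 107y² = 1.
  Expand √107 as a continued fraction. a₀ = ⌊√107⌋ = 10; iterate m_{k+1} = d_k·a_k − m_k, d_{k+1} = (107 − m_{k+1}²)/d_k, a_{k+1} = ⌊(a₀ + m_{k+1})/d_{k+1}⌋ (starting m₀ = 0, d₀ = 1), with convergents p_k = a_k·p_{k-1} + p_{k-2}, q_k = a_k·q_{k-1} + q_{k-2} (p₋₁ = 1, q₋₁ = 0):
  k = 0: a₀ = 10; p₀/q₀ = 10/1; p₀² − 107·q₀² = 100 − 107 = -7.
  k = 1: m = 10, d = 7, a = ⌊(10 + 10)/7⌋ = 2; p/q = (2·10 + 1)/(2·1 + 0) = 21/2; p² − 107·q² = 441 − 428 = 13.
  k = 2: m = 4, d = 13, a = ⌊(10 + 4)/13⌋ = 1; p/q = (1·21 + 10)/(1·2 + 1) = 31/3; p² − 107·q² = 961 − 963 = -2.
  k = 3: m = 9, d = 2, a = ⌊(10 + 9)/2⌋ = 9; p/q = (9·31 + 21)/(9·3 + 2) = 300/29; p² − 107·q² = 90000 − 89987 = 13.
  k = 4: m = 9, d = 13, a = ⌊(10 + 9)/13⌋ = 1; p/q = (1·300 + 31)/(1·29 + 3) = 331/32; p² − 107·q² = 109561 − 109568 = -7.
  k = 5: m = 4, d = 7, a = ⌊(10 + 4)/7⌋ = 2; p/q = (2·331 + 300)/(2·32 + 29) = 962/93; p² − 107·q² = 925444 − 925443 = 1.
  The first convergent with p² − 107·q² = 1 gives the fundamental solution (x₁, y₁) = (962, 93).
Step 2: Apply the recurrence (x_{n+1}, y_{n+1}) = (x₁x_n + 107y₁y_n, x₁y_n + y₁x_n) repeatedly.
  From (x_1, y_1) = (962, 93): x_2 = 962·962 + 107·93·93 = 1850887; y_2 = 962·93 + 93·962 = 178932.
Step 3: Verify x_2² - 107·y_2² = 3425782686769 - 3425782686768 = 1 (should be 1). ✓

(x_1, y_1) = (962, 93); (x_2, y_2) = (1850887, 178932).


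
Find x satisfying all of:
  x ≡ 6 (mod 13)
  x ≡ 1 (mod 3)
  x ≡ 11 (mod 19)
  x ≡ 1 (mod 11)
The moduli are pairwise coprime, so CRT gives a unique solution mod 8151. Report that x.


Product of moduli M = 13 · 3 · 19 · 11 = 8151.
Merge one congruence at a time:
  Start: x ≡ 6 (mod 13).
  Combine with x ≡ 1 (mod 3); new modulus lcm = 39.
    Write x = 6 + 13·t and substitute into x ≡ 1 (mod 3): 13·t ≡ 1 − 6 = -5 (mod 3).
    Reduce coefficients mod 3: 1·t ≡ 1 (mod 3).
    So t ≡ 1 (mod 3).
    Then x = 6 + 13·1 = 19, valid modulo lcm(13, 3) = 39: x ≡ 19 (mod 39).
  Combine with x ≡ 11 (mod 19); new modulus lcm = 741.
    Write x = 19 + 39·t and substitute into x ≡ 11 (mod 19): 39·t ≡ 11 − 19 = -8 (mod 19).
    Reduce coefficients mod 19: 1·t ≡ 11 (mod 19).
    So t ≡ 11 (mod 19).
    Then x = 19 + 39·11 = 448, valid modulo lcm(39, 19) = 741: x ≡ 448 (mod 741).
  Combine with x ≡ 1 (mod 11); new modulus lcm = 8151.
    Write x = 448 + 741·t and substitute into x ≡ 1 (mod 11): 741·t ≡ 1 − 448 = -447 (mod 11).
    Reduce coefficients mod 11: 4·t ≡ 4 (mod 11).
    The inverse of 4 mod 11 is 3 (since 4·3 = 12 = 1·11 + 1), so t ≡ 3·4 = 12 ≡ 1 (mod 11).
    Then x = 448 + 741·1 = 1189, valid modulo lcm(741, 11) = 8151: x ≡ 1189 (mod 8151).
Verify against each original: 1189 mod 13 = 6, 1189 mod 3 = 1, 1189 mod 19 = 11, 1189 mod 11 = 1.

x ≡ 1189 (mod 8151).


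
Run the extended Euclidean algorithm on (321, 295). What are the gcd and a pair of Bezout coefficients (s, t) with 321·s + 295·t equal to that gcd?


Euclidean algorithm on (321, 295) — divide until remainder is 0:
  321 = 1 · 295 + 26
  295 = 11 · 26 + 9
  26 = 2 · 9 + 8
  9 = 1 · 8 + 1
  8 = 8 · 1 + 0
gcd(321, 295) = 1.
Track Bezout coefficients alongside the remainders: start with r₀ = 321 = a·1 + b·0 (s = 1, t = 0) and r₁ = 295 = a·0 + b·1 (s = 0, t = 1); each new remainder r_{k+1} = r_{k-1} − q_k·r_k inherits s_{k+1} = s_{k-1} − q_k·s_k, t_{k+1} = t_{k-1} − q_k·t_k, so r_k = a·s_k + b·t_k at every step:
  q = 1: r = 26, s = 1 − 1·0 = 1, t = 0 − 1·1 = -1  (check: 321·1 + 295·(-1) = 26)
  q = 11: r = 9, s = 0 − 11·1 = -11, t = 1 − 11·(-1) = 12  (check: 321·(-11) + 295·12 = 9)
  q = 2: r = 8, s = 1 − 2·(-11) = 23, t = -1 − 2·12 = -25  (check: 321·23 + 295·(-25) = 8)
  q = 1: r = 1, s = -11 − 1·23 = -34, t = 12 − 1·(-25) = 37  (check: 321·(-34) + 295·37 = 1)
The row with r = 1 (the gcd) gives the Bezout coefficients s = -34, t = 37.
Result: 321 · (-34) + 295 · (37) = 1.

gcd(321, 295) = 1; s = -34, t = 37 (check: 321·(-34) + 295·37 = 1).


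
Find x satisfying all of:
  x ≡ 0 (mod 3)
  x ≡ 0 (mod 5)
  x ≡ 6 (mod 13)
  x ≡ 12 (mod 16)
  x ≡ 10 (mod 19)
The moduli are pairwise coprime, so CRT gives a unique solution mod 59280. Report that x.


Product of moduli M = 3 · 5 · 13 · 16 · 19 = 59280.
Merge one congruence at a time:
  Start: x ≡ 0 (mod 3).
  Combine with x ≡ 0 (mod 5); new modulus lcm = 15.
    Write x = 0 + 3·t and substitute into x ≡ 0 (mod 5): 3·t ≡ 0 − 0 = 0 (mod 5).
    The inverse of 3 mod 5 is 2 (since 3·2 = 6 = 1·5 + 1), so t ≡ 2·0 = 0 ≡ 0 (mod 5).
    Then x = 0 + 3·0 = 0, valid modulo lcm(3, 5) = 15: x ≡ 0 (mod 15).
  Combine with x ≡ 6 (mod 13); new modulus lcm = 195.
    Write x = 0 + 15·t and substitute into x ≡ 6 (mod 13): 15·t ≡ 6 − 0 = 6 (mod 13).
    Reduce coefficients mod 13: 2·t ≡ 6 (mod 13).
    The inverse of 2 mod 13 is 7 (since 2·7 = 14 = 1·13 + 1), so t ≡ 7·6 = 42 ≡ 3 (mod 13).
    Then x = 0 + 15·3 = 45, valid modulo lcm(15, 13) = 195: x ≡ 45 (mod 195).
  Combine with x ≡ 12 (mod 16); new modulus lcm = 3120.
    Write x = 45 + 195·t and substitute into x ≡ 12 (mod 16): 195·t ≡ 12 − 45 = -33 (mod 16).
    Reduce coefficients mod 16: 3·t ≡ 15 (mod 16).
    The inverse of 3 mod 16 is 11 (since 3·11 = 33 = 2·16 + 1), so t ≡ 11·15 = 165 ≡ 5 (mod 16).
    Then x = 45 + 195·5 = 1020, valid modulo lcm(195, 16) = 3120: x ≡ 1020 (mod 3120).
  Combine with x ≡ 10 (mod 19); new modulus lcm = 59280.
    Write x = 1020 + 3120·t and substitute into x ≡ 10 (mod 19): 3120·t ≡ 10 − 1020 = -1010 (mod 19).
    Reduce coefficients mod 19: 4·t ≡ 16 (mod 19).
    The inverse of 4 mod 19 is 5 (since 4·5 = 20 = 1·19 + 1), so t ≡ 5·16 = 80 ≡ 4 (mod 19).
    Then x = 1020 + 3120·4 = 13500, valid modulo lcm(3120, 19) = 59280: x ≡ 13500 (mod 59280).
Verify against each original: 13500 mod 3 = 0, 13500 mod 5 = 0, 13500 mod 13 = 6, 13500 mod 16 = 12, 13500 mod 19 = 10.

x ≡ 13500 (mod 59280).


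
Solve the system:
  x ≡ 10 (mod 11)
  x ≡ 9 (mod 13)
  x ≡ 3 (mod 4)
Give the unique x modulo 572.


Moduli 11, 13, 4 are pairwise coprime; by CRT there is a unique solution modulo M = 11 · 13 · 4 = 572.
Solve pairwise, accumulating the modulus:
  Start with x ≡ 10 (mod 11).
  Combine with x ≡ 9 (mod 13): since gcd(11, 13) = 1, we get a unique residue mod 143.
    Write x = 10 + 11·t and substitute into x ≡ 9 (mod 13): 11·t ≡ 9 − 10 = -1 (mod 13).
    Reduce coefficients mod 13: 11·t ≡ 12 (mod 13).
    The inverse of 11 mod 13 is 6 (since 11·6 = 66 = 5·13 + 1), so t ≡ 6·12 = 72 ≡ 7 (mod 13).
    Then x = 10 + 11·7 = 87, valid modulo lcm(11, 13) = 143: x ≡ 87 (mod 143).
  Combine with x ≡ 3 (mod 4): since gcd(143, 4) = 1, we get a unique residue mod 572.
    Write x = 87 + 143·t and substitute into x ≡ 3 (mod 4): 143·t ≡ 3 − 87 = -84 (mod 4).
    Reduce coefficients mod 4: 3·t ≡ 0 (mod 4).
    The inverse of 3 mod 4 is 3 (since 3·3 = 9 = 2·4 + 1), so t ≡ 3·0 = 0 ≡ 0 (mod 4).
    Then x = 87 + 143·0 = 87, valid modulo lcm(143, 4) = 572: x ≡ 87 (mod 572).
Verify: 87 mod 11 = 10 ✓, 87 mod 13 = 9 ✓, 87 mod 4 = 3 ✓.

x ≡ 87 (mod 572).


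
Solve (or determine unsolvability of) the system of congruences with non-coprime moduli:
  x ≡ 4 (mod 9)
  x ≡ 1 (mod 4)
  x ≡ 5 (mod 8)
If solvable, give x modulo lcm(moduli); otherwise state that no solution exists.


Moduli 9, 4, 8 are not pairwise coprime, so CRT works modulo lcm(m_i) when all pairwise compatibility conditions hold.
Pairwise compatibility: gcd(m_i, m_j) must divide a_i - a_j for every pair.
Merge one congruence at a time:
  Start: x ≡ 4 (mod 9).
  Combine with x ≡ 1 (mod 4): gcd(9, 4) = 1; 1 - 4 = -3, which IS divisible by 1, so compatible.
    Write x = 4 + 9·t and substitute into x ≡ 1 (mod 4): 9·t ≡ 1 − 4 = -3 (mod 4).
    Reduce coefficients mod 4: 1·t ≡ 1 (mod 4).
    So t ≡ 1 (mod 4).
    Then x = 4 + 9·1 = 13, valid modulo lcm(9, 4) = 36: x ≡ 13 (mod 36).
  Combine with x ≡ 5 (mod 8): gcd(36, 8) = 4; 5 - 13 = -8, which IS divisible by 4, so compatible.
    Write x = 13 + 36·t and substitute into x ≡ 5 (mod 8): 36·t ≡ 5 − 13 = -8 (mod 8).
    Divide the congruence (and modulus) by g = 4: 9·t ≡ -2 (mod 2).
    Reduce coefficients mod 2: 1·t ≡ 0 (mod 2).
    So t ≡ 0 (mod 2).
    Then x = 13 + 36·0 = 13, valid modulo lcm(36, 8) = 72: x ≡ 13 (mod 72).
Verify: 13 mod 9 = 4, 13 mod 4 = 1, 13 mod 8 = 5.

x ≡ 13 (mod 72).


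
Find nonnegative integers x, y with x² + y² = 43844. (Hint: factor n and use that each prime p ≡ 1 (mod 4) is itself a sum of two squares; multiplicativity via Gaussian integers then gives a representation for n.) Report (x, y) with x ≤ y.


Step 1: Factor n = 43844 = 2^2 · 97 · 113.
Step 2: Check the mod-4 condition on each prime factor: 2 = 2 (special); 97 ≡ 1 (mod 4), exponent 1; 113 ≡ 1 (mod 4), exponent 1.
All primes ≡ 3 (mod 4) appear to even exponent (or don't appear), so by the two-squares theorem n IS expressible as a sum of two squares.
Step 3: Build a representation. Group n = k² · m with k = 2 and m = 97 · 113 = 10961 (a product of primes ≡ 1 (mod 4)); a representation of m scales to one of n via (k·x)² + (k·y)² = k²(x² + y²). Each prime p ≡ 1 (mod 4) is itself a sum of two squares; find a² by testing p − a² for a perfect square:
  97: 97 − 1² = 96, 97 − 2² = 93, 97 − 3² = 88, 97 − 4² = 81 = 9² ⇒ 97 = 4² + 9².
  113: 113 − 1² = 112, 113 − 2² = 109, 113 − 3² = 104, 113 − 4² = 97, 113 − 5² = 88, 113 − 6² = 77, 113 − 7² = 64 = 8² ⇒ 113 = 7² + 8².
  Combine using the Brahmagupta–Fibonacci identity (a² + b²)(c² + d²) = (ac − bd)² + (ad + bc)² = (ac + bd)² + (ad − bc)²:
  97 · 113 = 10961: from (4² + 9²)(7² + 8²), take (4·7 − 9·8, 4·8 + 9·7) = (28 − 72, 32 + 63) = (-44, 95); dropping signs (only squares matter) gives (44, 95); check 44² + 95² = 1936 + 9025 = 10961 ✓.
  Scale by k = 2: (2·44, 2·95) = (88, 190).
Step 4: Order so x ≤ y and verify: 88² + 190² = 7744 + 36100 = 43844 = n. ✓

n = 43844 = 88² + 190² (one valid representation with x ≤ y).


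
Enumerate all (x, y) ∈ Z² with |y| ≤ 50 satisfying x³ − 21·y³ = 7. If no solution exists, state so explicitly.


The equation is x³ - 21y³ = 7. For fixed y, x³ = 21·y³ + 7, so a solution requires the RHS to be a perfect cube.
Strategy: iterate y from -50 to 50, compute RHS = 21·y³ + 7, and check whether it is a (positive or negative) perfect cube.
Check small values of y:
  y = 0: RHS = 7 is not a perfect cube.
  y = 1: RHS = 28 is not a perfect cube.
  y = -1: RHS = -14 is not a perfect cube.
  y = 2: RHS = 175 is not a perfect cube.
  y = -2: RHS = -161 is not a perfect cube.
  y = 3: RHS = 574 is not a perfect cube.
  y = -3: RHS = -560 is not a perfect cube.
Continuing the search up to |y| = 50 finds no solutions either.
No (x, y) in the scanned range satisfies the equation.

No integer solutions with |y| ≤ 50.


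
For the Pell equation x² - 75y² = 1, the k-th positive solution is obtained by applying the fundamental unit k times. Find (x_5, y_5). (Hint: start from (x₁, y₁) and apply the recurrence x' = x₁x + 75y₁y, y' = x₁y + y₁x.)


Step 1: Find the fundamental solution (x₁, y₁) of x² - 75y² = 1.
  Expand √75 as a continued fraction. a₀ = ⌊√75⌋ = 8; iterate m_{k+1} = d_k·a_k − m_k, d_{k+1} = (75 − m_{k+1}²)/d_k, a_{k+1} = ⌊(a₀ + m_{k+1})/d_{k+1}⌋ (starting m₀ = 0, d₀ = 1), with convergents p_k = a_k·p_{k-1} + p_{k-2}, q_k = a_k·q_{k-1} + q_{k-2} (p₋₁ = 1, q₋₁ = 0):
  k = 0: a₀ = 8; p₀/q₀ = 8/1; p₀² − 75·q₀² = 64 − 75 = -11.
  k = 1: m = 8, d = 11, a = ⌊(8 + 8)/11⌋ = 1; p/q = (1·8 + 1)/(1·1 + 0) = 9/1; p² − 75·q² = 81 − 75 = 6.
  k = 2: m = 3, d = 6, a = ⌊(8 + 3)/6⌋ = 1; p/q = (1·9 + 8)/(1·1 + 1) = 17/2; p² − 75·q² = 289 − 300 = -11.
  k = 3: m = 3, d = 11, a = ⌊(8 + 3)/11⌋ = 1; p/q = (1·17 + 9)/(1·2 + 1) = 26/3; p² − 75·q² = 676 − 675 = 1.
  The first convergent with p² − 75·q² = 1 gives the fundamental solution (x₁, y₁) = (26, 3).
Step 2: Apply the recurrence (x_{n+1}, y_{n+1}) = (x₁x_n + 75y₁y_n, x₁y_n + y₁x_n) repeatedly.
  From (x_1, y_1) = (26, 3): x_2 = 26·26 + 75·3·3 = 1351; y_2 = 26·3 + 3·26 = 156.
  From (x_2, y_2) = (1351, 156): x_3 = 26·1351 + 75·3·156 = 70226; y_3 = 26·156 + 3·1351 = 8109.
  From (x_3, y_3) = (70226, 8109): x_4 = 26·70226 + 75·3·8109 = 3650401; y_4 = 26·8109 + 3·70226 = 421512.
  From (x_4, y_4) = (3650401, 421512): x_5 = 26·3650401 + 75·3·421512 = 189750626; y_5 = 26·421512 + 3·3650401 = 21910515.
Step 3: Verify x_5² - 75·y_5² = 36005300067391876 - 36005300067391875 = 1 (should be 1). ✓

(x_1, y_1) = (26, 3); (x_5, y_5) = (189750626, 21910515).


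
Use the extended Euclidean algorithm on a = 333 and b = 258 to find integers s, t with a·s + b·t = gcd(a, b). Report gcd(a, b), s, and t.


Euclidean algorithm on (333, 258) — divide until remainder is 0:
  333 = 1 · 258 + 75
  258 = 3 · 75 + 33
  75 = 2 · 33 + 9
  33 = 3 · 9 + 6
  9 = 1 · 6 + 3
  6 = 2 · 3 + 0
gcd(333, 258) = 3.
Track Bezout coefficients alongside the remainders: start with r₀ = 333 = a·1 + b·0 (s = 1, t = 0) and r₁ = 258 = a·0 + b·1 (s = 0, t = 1); each new remainder r_{k+1} = r_{k-1} − q_k·r_k inherits s_{k+1} = s_{k-1} − q_k·s_k, t_{k+1} = t_{k-1} − q_k·t_k, so r_k = a·s_k + b·t_k at every step:
  q = 1: r = 75, s = 1 − 1·0 = 1, t = 0 − 1·1 = -1  (check: 333·1 + 258·(-1) = 75)
  q = 3: r = 33, s = 0 − 3·1 = -3, t = 1 − 3·(-1) = 4  (check: 333·(-3) + 258·4 = 33)
  q = 2: r = 9, s = 1 − 2·(-3) = 7, t = -1 − 2·4 = -9  (check: 333·7 + 258·(-9) = 9)
  q = 3: r = 6, s = -3 − 3·7 = -24, t = 4 − 3·(-9) = 31  (check: 333·(-24) + 258·31 = 6)
  q = 1: r = 3, s = 7 − 1·(-24) = 31, t = -9 − 1·31 = -40  (check: 333·31 + 258·(-40) = 3)
The row with r = 3 (the gcd) gives the Bezout coefficients s = 31, t = -40.
Result: 333 · (31) + 258 · (-40) = 3.

gcd(333, 258) = 3; s = 31, t = -40 (check: 333·31 + 258·(-40) = 3).


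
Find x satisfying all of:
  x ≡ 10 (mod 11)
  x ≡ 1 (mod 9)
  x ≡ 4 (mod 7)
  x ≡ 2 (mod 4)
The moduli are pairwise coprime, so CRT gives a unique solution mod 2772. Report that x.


Product of moduli M = 11 · 9 · 7 · 4 = 2772.
Merge one congruence at a time:
  Start: x ≡ 10 (mod 11).
  Combine with x ≡ 1 (mod 9); new modulus lcm = 99.
    Write x = 10 + 11·t and substitute into x ≡ 1 (mod 9): 11·t ≡ 1 − 10 = -9 (mod 9).
    Reduce coefficients mod 9: 2·t ≡ 0 (mod 9).
    The inverse of 2 mod 9 is 5 (since 2·5 = 10 = 1·9 + 1), so t ≡ 5·0 = 0 ≡ 0 (mod 9).
    Then x = 10 + 11·0 = 10, valid modulo lcm(11, 9) = 99: x ≡ 10 (mod 99).
  Combine with x ≡ 4 (mod 7); new modulus lcm = 693.
    Write x = 10 + 99·t and substitute into x ≡ 4 (mod 7): 99·t ≡ 4 − 10 = -6 (mod 7).
    Reduce coefficients mod 7: 1·t ≡ 1 (mod 7).
    So t ≡ 1 (mod 7).
    Then x = 10 + 99·1 = 109, valid modulo lcm(99, 7) = 693: x ≡ 109 (mod 693).
  Combine with x ≡ 2 (mod 4); new modulus lcm = 2772.
    Write x = 109 + 693·t and substitute into x ≡ 2 (mod 4): 693·t ≡ 2 − 109 = -107 (mod 4).
    Reduce coefficients mod 4: 1·t ≡ 1 (mod 4).
    So t ≡ 1 (mod 4).
    Then x = 109 + 693·1 = 802, valid modulo lcm(693, 4) = 2772: x ≡ 802 (mod 2772).
Verify against each original: 802 mod 11 = 10, 802 mod 9 = 1, 802 mod 7 = 4, 802 mod 4 = 2.

x ≡ 802 (mod 2772).


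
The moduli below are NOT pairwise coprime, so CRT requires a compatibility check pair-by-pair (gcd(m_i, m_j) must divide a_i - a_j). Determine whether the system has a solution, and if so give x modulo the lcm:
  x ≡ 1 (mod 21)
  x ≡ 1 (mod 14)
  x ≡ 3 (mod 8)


Moduli 21, 14, 8 are not pairwise coprime, so CRT works modulo lcm(m_i) when all pairwise compatibility conditions hold.
Pairwise compatibility: gcd(m_i, m_j) must divide a_i - a_j for every pair.
Merge one congruence at a time:
  Start: x ≡ 1 (mod 21).
  Combine with x ≡ 1 (mod 14): gcd(21, 14) = 7; 1 - 1 = 0, which IS divisible by 7, so compatible.
    Write x = 1 + 21·t and substitute into x ≡ 1 (mod 14): 21·t ≡ 1 − 1 = 0 (mod 14).
    Divide the congruence (and modulus) by g = 7: 3·t ≡ 0 (mod 2).
    Reduce coefficients mod 2: 1·t ≡ 0 (mod 2).
    So t ≡ 0 (mod 2).
    Then x = 1 + 21·0 = 1, valid modulo lcm(21, 14) = 42: x ≡ 1 (mod 42).
  Combine with x ≡ 3 (mod 8): gcd(42, 8) = 2; 3 - 1 = 2, which IS divisible by 2, so compatible.
    Write x = 1 + 42·t and substitute into x ≡ 3 (mod 8): 42·t ≡ 3 − 1 = 2 (mod 8).
    Divide the congruence (and modulus) by g = 2: 21·t ≡ 1 (mod 4).
    Reduce coefficients mod 4: 1·t ≡ 1 (mod 4).
    So t ≡ 1 (mod 4).
    Then x = 1 + 42·1 = 43, valid modulo lcm(42, 8) = 168: x ≡ 43 (mod 168).
Verify: 43 mod 21 = 1, 43 mod 14 = 1, 43 mod 8 = 3.

x ≡ 43 (mod 168).


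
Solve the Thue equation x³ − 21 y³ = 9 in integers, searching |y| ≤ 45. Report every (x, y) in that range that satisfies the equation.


The equation is x³ - 21y³ = 9. For fixed y, x³ = 21·y³ + 9, so a solution requires the RHS to be a perfect cube.
Strategy: iterate y from -45 to 45, compute RHS = 21·y³ + 9, and check whether it is a (positive or negative) perfect cube.
Check small values of y:
  y = 0: RHS = 9 is not a perfect cube.
  y = 1: RHS = 30 is not a perfect cube.
  y = -1: RHS = -12 is not a perfect cube.
  y = 2: RHS = 177 is not a perfect cube.
  y = -2: RHS = -159 is not a perfect cube.
  y = 3: RHS = 576 is not a perfect cube.
  y = -3: RHS = -558 is not a perfect cube.
Continuing the search up to |y| = 45 finds no solutions either.
No (x, y) in the scanned range satisfies the equation.

No integer solutions with |y| ≤ 45.


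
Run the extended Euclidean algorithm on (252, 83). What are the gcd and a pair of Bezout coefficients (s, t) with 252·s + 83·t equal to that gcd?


Euclidean algorithm on (252, 83) — divide until remainder is 0:
  252 = 3 · 83 + 3
  83 = 27 · 3 + 2
  3 = 1 · 2 + 1
  2 = 2 · 1 + 0
gcd(252, 83) = 1.
Track Bezout coefficients alongside the remainders: start with r₀ = 252 = a·1 + b·0 (s = 1, t = 0) and r₁ = 83 = a·0 + b·1 (s = 0, t = 1); each new remainder r_{k+1} = r_{k-1} − q_k·r_k inherits s_{k+1} = s_{k-1} − q_k·s_k, t_{k+1} = t_{k-1} − q_k·t_k, so r_k = a·s_k + b·t_k at every step:
  q = 3: r = 3, s = 1 − 3·0 = 1, t = 0 − 3·1 = -3  (check: 252·1 + 83·(-3) = 3)
  q = 27: r = 2, s = 0 − 27·1 = -27, t = 1 − 27·(-3) = 82  (check: 252·(-27) + 83·82 = 2)
  q = 1: r = 1, s = 1 − 1·(-27) = 28, t = -3 − 1·82 = -85  (check: 252·28 + 83·(-85) = 1)
The row with r = 1 (the gcd) gives the Bezout coefficients s = 28, t = -85.
Result: 252 · (28) + 83 · (-85) = 1.

gcd(252, 83) = 1; s = 28, t = -85 (check: 252·28 + 83·(-85) = 1).


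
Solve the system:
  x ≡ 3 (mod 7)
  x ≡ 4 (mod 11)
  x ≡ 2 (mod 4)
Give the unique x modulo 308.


Moduli 7, 11, 4 are pairwise coprime; by CRT there is a unique solution modulo M = 7 · 11 · 4 = 308.
Solve pairwise, accumulating the modulus:
  Start with x ≡ 3 (mod 7).
  Combine with x ≡ 4 (mod 11): since gcd(7, 11) = 1, we get a unique residue mod 77.
    Write x = 3 + 7·t and substitute into x ≡ 4 (mod 11): 7·t ≡ 4 − 3 = 1 (mod 11).
    The inverse of 7 mod 11 is 8 (since 7·8 = 56 = 5·11 + 1), so t ≡ 8·1 = 8 ≡ 8 (mod 11).
    Then x = 3 + 7·8 = 59, valid modulo lcm(7, 11) = 77: x ≡ 59 (mod 77).
  Combine with x ≡ 2 (mod 4): since gcd(77, 4) = 1, we get a unique residue mod 308.
    Write x = 59 + 77·t and substitute into x ≡ 2 (mod 4): 77·t ≡ 2 − 59 = -57 (mod 4).
    Reduce coefficients mod 4: 1·t ≡ 3 (mod 4).
    So t ≡ 3 (mod 4).
    Then x = 59 + 77·3 = 290, valid modulo lcm(77, 4) = 308: x ≡ 290 (mod 308).
Verify: 290 mod 7 = 3 ✓, 290 mod 11 = 4 ✓, 290 mod 4 = 2 ✓.

x ≡ 290 (mod 308).


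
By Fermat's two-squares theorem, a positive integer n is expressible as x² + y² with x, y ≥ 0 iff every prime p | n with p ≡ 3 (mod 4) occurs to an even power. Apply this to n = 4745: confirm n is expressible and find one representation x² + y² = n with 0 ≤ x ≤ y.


Step 1: Factor n = 4745 = 5 · 13 · 73.
Step 2: Check the mod-4 condition on each prime factor: 5 ≡ 1 (mod 4), exponent 1; 13 ≡ 1 (mod 4), exponent 1; 73 ≡ 1 (mod 4), exponent 1.
All primes ≡ 3 (mod 4) appear to even exponent (or don't appear), so by the two-squares theorem n IS expressible as a sum of two squares.
Step 3: Build a representation. Here n = 5 · 13 · 73 is a product of primes ≡ 1 (mod 4). Each prime p ≡ 1 (mod 4) is itself a sum of two squares; find a² by testing p − a² for a perfect square:
  5: 5 − 1² = 4 = 2² ⇒ 5 = 1² + 2².
  13: 13 − 1² = 12, 13 − 2² = 9 = 3² ⇒ 13 = 2² + 3².
  73: 73 − 1² = 72, 73 − 2² = 69, 73 − 3² = 64 = 8² ⇒ 73 = 3² + 8².
  Combine using the Brahmagupta–Fibonacci identity (a² + b²)(c² + d²) = (ac − bd)² + (ad + bc)² = (ac + bd)² + (ad − bc)²:
  5 · 13 = 65: from (1² + 2²)(2² + 3²), take (1·2 − 2·3, 1·3 + 2·2) = (2 − 6, 3 + 4) = (-4, 7); dropping signs (only squares matter) gives (4, 7); check 4² + 7² = 16 + 49 = 65 ✓.
  65 · 73 = 4745: from (4² + 7²)(3² + 8²), take (4·3 − 7·8, 4·8 + 7·3) = (12 − 56, 32 + 21) = (-44, 53); dropping signs (only squares matter) gives (44, 53); check 44² + 53² = 1936 + 2809 = 4745 ✓.
Step 4: Order so x ≤ y and verify: 44² + 53² = 1936 + 2809 = 4745 = n. ✓

n = 4745 = 44² + 53² (one valid representation with x ≤ y).


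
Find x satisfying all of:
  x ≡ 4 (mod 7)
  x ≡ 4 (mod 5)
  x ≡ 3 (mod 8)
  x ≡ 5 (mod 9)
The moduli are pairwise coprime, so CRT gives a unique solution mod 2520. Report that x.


Product of moduli M = 7 · 5 · 8 · 9 = 2520.
Merge one congruence at a time:
  Start: x ≡ 4 (mod 7).
  Combine with x ≡ 4 (mod 5); new modulus lcm = 35.
    Write x = 4 + 7·t and substitute into x ≡ 4 (mod 5): 7·t ≡ 4 − 4 = 0 (mod 5).
    Reduce coefficients mod 5: 2·t ≡ 0 (mod 5).
    The inverse of 2 mod 5 is 3 (since 2·3 = 6 = 1·5 + 1), so t ≡ 3·0 = 0 ≡ 0 (mod 5).
    Then x = 4 + 7·0 = 4, valid modulo lcm(7, 5) = 35: x ≡ 4 (mod 35).
  Combine with x ≡ 3 (mod 8); new modulus lcm = 280.
    Write x = 4 + 35·t and substitute into x ≡ 3 (mod 8): 35·t ≡ 3 − 4 = -1 (mod 8).
    Reduce coefficients mod 8: 3·t ≡ 7 (mod 8).
    The inverse of 3 mod 8 is 3 (since 3·3 = 9 = 1·8 + 1), so t ≡ 3·7 = 21 ≡ 5 (mod 8).
    Then x = 4 + 35·5 = 179, valid modulo lcm(35, 8) = 280: x ≡ 179 (mod 280).
  Combine with x ≡ 5 (mod 9); new modulus lcm = 2520.
    Write x = 179 + 280·t and substitute into x ≡ 5 (mod 9): 280·t ≡ 5 − 179 = -174 (mod 9).
    Reduce coefficients mod 9: 1·t ≡ 6 (mod 9).
    So t ≡ 6 (mod 9).
    Then x = 179 + 280·6 = 1859, valid modulo lcm(280, 9) = 2520: x ≡ 1859 (mod 2520).
Verify against each original: 1859 mod 7 = 4, 1859 mod 5 = 4, 1859 mod 8 = 3, 1859 mod 9 = 5.

x ≡ 1859 (mod 2520).


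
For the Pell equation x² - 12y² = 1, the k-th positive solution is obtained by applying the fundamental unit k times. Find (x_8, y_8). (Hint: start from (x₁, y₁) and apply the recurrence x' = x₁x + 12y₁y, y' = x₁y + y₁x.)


Step 1: Find the fundamental solution (x₁, y₁) of x² - 12y² = 1.
  Expand √12 as a continued fraction. a₀ = ⌊√12⌋ = 3; iterate m_{k+1} = d_k·a_k − m_k, d_{k+1} = (12 − m_{k+1}²)/d_k, a_{k+1} = ⌊(a₀ + m_{k+1})/d_{k+1}⌋ (starting m₀ = 0, d₀ = 1), with convergents p_k = a_k·p_{k-1} + p_{k-2}, q_k = a_k·q_{k-1} + q_{k-2} (p₋₁ = 1, q₋₁ = 0):
  k = 0: a₀ = 3; p₀/q₀ = 3/1; p₀² − 12·q₀² = 9 − 12 = -3.
  k = 1: m = 3, d = 3, a = ⌊(3 + 3)/3⌋ = 2; p/q = (2·3 + 1)/(2·1 + 0) = 7/2; p² − 12·q² = 49 − 48 = 1.
  The first convergent with p² − 12·q² = 1 gives the fundamental solution (x₁, y₁) = (7, 2).
Step 2: Apply the recurrence (x_{n+1}, y_{n+1}) = (x₁x_n + 12y₁y_n, x₁y_n + y₁x_n) repeatedly.
  From (x_1, y_1) = (7, 2): x_2 = 7·7 + 12·2·2 = 97; y_2 = 7·2 + 2·7 = 28.
  From (x_2, y_2) = (97, 28): x_3 = 7·97 + 12·2·28 = 1351; y_3 = 7·28 + 2·97 = 390.
  From (x_3, y_3) = (1351, 390): x_4 = 7·1351 + 12·2·390 = 18817; y_4 = 7·390 + 2·1351 = 5432.
  From (x_4, y_4) = (18817, 5432): x_5 = 7·18817 + 12·2·5432 = 262087; y_5 = 7·5432 + 2·18817 = 75658.
  From (x_5, y_5) = (262087, 75658): x_6 = 7·262087 + 12·2·75658 = 3650401; y_6 = 7·75658 + 2·262087 = 1053780.
  From (x_6, y_6) = (3650401, 1053780): x_7 = 7·3650401 + 12·2·1053780 = 50843527; y_7 = 7·1053780 + 2·3650401 = 14677262.
  From (x_7, y_7) = (50843527, 14677262): x_8 = 7·50843527 + 12·2·14677262 = 708158977; y_8 = 7·14677262 + 2·50843527 = 204427888.
Step 3: Verify x_8² - 12·y_8² = 501489136705686529 - 501489136705686528 = 1 (should be 1). ✓

(x_1, y_1) = (7, 2); (x_8, y_8) = (708158977, 204427888).


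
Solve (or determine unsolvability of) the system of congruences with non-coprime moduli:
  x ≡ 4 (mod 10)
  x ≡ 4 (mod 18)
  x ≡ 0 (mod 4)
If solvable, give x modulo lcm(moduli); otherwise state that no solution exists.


Moduli 10, 18, 4 are not pairwise coprime, so CRT works modulo lcm(m_i) when all pairwise compatibility conditions hold.
Pairwise compatibility: gcd(m_i, m_j) must divide a_i - a_j for every pair.
Merge one congruence at a time:
  Start: x ≡ 4 (mod 10).
  Combine with x ≡ 4 (mod 18): gcd(10, 18) = 2; 4 - 4 = 0, which IS divisible by 2, so compatible.
    Write x = 4 + 10·t and substitute into x ≡ 4 (mod 18): 10·t ≡ 4 − 4 = 0 (mod 18).
    Divide the congruence (and modulus) by g = 2: 5·t ≡ 0 (mod 9).
    The inverse of 5 mod 9 is 2 (since 5·2 = 10 = 1·9 + 1), so t ≡ 2·0 = 0 ≡ 0 (mod 9).
    Then x = 4 + 10·0 = 4, valid modulo lcm(10, 18) = 90: x ≡ 4 (mod 90).
  Combine with x ≡ 0 (mod 4): gcd(90, 4) = 2; 0 - 4 = -4, which IS divisible by 2, so compatible.
    Write x = 4 + 90·t and substitute into x ≡ 0 (mod 4): 90·t ≡ 0 − 4 = -4 (mod 4).
    Divide the congruence (and modulus) by g = 2: 45·t ≡ -2 (mod 2).
    Reduce coefficients mod 2: 1·t ≡ 0 (mod 2).
    So t ≡ 0 (mod 2).
    Then x = 4 + 90·0 = 4, valid modulo lcm(90, 4) = 180: x ≡ 4 (mod 180).
Verify: 4 mod 10 = 4, 4 mod 18 = 4, 4 mod 4 = 0.

x ≡ 4 (mod 180).


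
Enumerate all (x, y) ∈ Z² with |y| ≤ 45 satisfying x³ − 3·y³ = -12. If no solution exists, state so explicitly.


The equation is x³ - 3y³ = -12. For fixed y, x³ = 3·y³ − 12, so a solution requires the RHS to be a perfect cube.
Strategy: iterate y from -45 to 45, compute RHS = 3·y³ − 12, and check whether it is a (positive or negative) perfect cube.
Check small values of y:
  y = 0: RHS = -12 is not a perfect cube.
  y = 1: RHS = -9 is not a perfect cube.
  y = -1: RHS = -15 is not a perfect cube.
  y = 2: RHS = 12 is not a perfect cube.
  y = -2: RHS = -36 is not a perfect cube.
  y = 3: RHS = 69 is not a perfect cube.
  y = -3: RHS = -93 is not a perfect cube.
Continuing the search up to |y| = 45 finds no solutions either.
No (x, y) in the scanned range satisfies the equation.

No integer solutions with |y| ≤ 45.


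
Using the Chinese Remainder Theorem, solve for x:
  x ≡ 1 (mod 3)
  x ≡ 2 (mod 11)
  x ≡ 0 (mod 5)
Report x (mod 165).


Moduli 3, 11, 5 are pairwise coprime; by CRT there is a unique solution modulo M = 3 · 11 · 5 = 165.
Solve pairwise, accumulating the modulus:
  Start with x ≡ 1 (mod 3).
  Combine with x ≡ 2 (mod 11): since gcd(3, 11) = 1, we get a unique residue mod 33.
    Write x = 1 + 3·t and substitute into x ≡ 2 (mod 11): 3·t ≡ 2 − 1 = 1 (mod 11).
    The inverse of 3 mod 11 is 4 (since 3·4 = 12 = 1·11 + 1), so t ≡ 4·1 = 4 ≡ 4 (mod 11).
    Then x = 1 + 3·4 = 13, valid modulo lcm(3, 11) = 33: x ≡ 13 (mod 33).
  Combine with x ≡ 0 (mod 5): since gcd(33, 5) = 1, we get a unique residue mod 165.
    Write x = 13 + 33·t and substitute into x ≡ 0 (mod 5): 33·t ≡ 0 − 13 = -13 (mod 5).
    Reduce coefficients mod 5: 3·t ≡ 2 (mod 5).
    The inverse of 3 mod 5 is 2 (since 3·2 = 6 = 1·5 + 1), so t ≡ 2·2 = 4 ≡ 4 (mod 5).
    Then x = 13 + 33·4 = 145, valid modulo lcm(33, 5) = 165: x ≡ 145 (mod 165).
Verify: 145 mod 3 = 1 ✓, 145 mod 11 = 2 ✓, 145 mod 5 = 0 ✓.

x ≡ 145 (mod 165).


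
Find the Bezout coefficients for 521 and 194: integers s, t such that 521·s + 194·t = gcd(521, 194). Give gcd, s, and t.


Euclidean algorithm on (521, 194) — divide until remainder is 0:
  521 = 2 · 194 + 133
  194 = 1 · 133 + 61
  133 = 2 · 61 + 11
  61 = 5 · 11 + 6
  11 = 1 · 6 + 5
  6 = 1 · 5 + 1
  5 = 5 · 1 + 0
gcd(521, 194) = 1.
Track Bezout coefficients alongside the remainders: start with r₀ = 521 = a·1 + b·0 (s = 1, t = 0) and r₁ = 194 = a·0 + b·1 (s = 0, t = 1); each new remainder r_{k+1} = r_{k-1} − q_k·r_k inherits s_{k+1} = s_{k-1} − q_k·s_k, t_{k+1} = t_{k-1} − q_k·t_k, so r_k = a·s_k + b·t_k at every step:
  q = 2: r = 133, s = 1 − 2·0 = 1, t = 0 − 2·1 = -2  (check: 521·1 + 194·(-2) = 133)
  q = 1: r = 61, s = 0 − 1·1 = -1, t = 1 − 1·(-2) = 3  (check: 521·(-1) + 194·3 = 61)
  q = 2: r = 11, s = 1 − 2·(-1) = 3, t = -2 − 2·3 = -8  (check: 521·3 + 194·(-8) = 11)
  q = 5: r = 6, s = -1 − 5·3 = -16, t = 3 − 5·(-8) = 43  (check: 521·(-16) + 194·43 = 6)
  q = 1: r = 5, s = 3 − 1·(-16) = 19, t = -8 − 1·43 = -51  (check: 521·19 + 194·(-51) = 5)
  q = 1: r = 1, s = -16 − 1·19 = -35, t = 43 − 1·(-51) = 94  (check: 521·(-35) + 194·94 = 1)
The row with r = 1 (the gcd) gives the Bezout coefficients s = -35, t = 94.
Result: 521 · (-35) + 194 · (94) = 1.

gcd(521, 194) = 1; s = -35, t = 94 (check: 521·(-35) + 194·94 = 1).


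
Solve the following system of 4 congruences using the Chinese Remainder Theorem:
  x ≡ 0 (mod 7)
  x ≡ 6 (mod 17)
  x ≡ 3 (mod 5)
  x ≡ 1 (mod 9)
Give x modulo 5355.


Product of moduli M = 7 · 17 · 5 · 9 = 5355.
Merge one congruence at a time:
  Start: x ≡ 0 (mod 7).
  Combine with x ≡ 6 (mod 17); new modulus lcm = 119.
    Write x = 0 + 7·t and substitute into x ≡ 6 (mod 17): 7·t ≡ 6 − 0 = 6 (mod 17).
    The inverse of 7 mod 17 is 5 (since 7·5 = 35 = 2·17 + 1), so t ≡ 5·6 = 30 ≡ 13 (mod 17).
    Then x = 0 + 7·13 = 91, valid modulo lcm(7, 17) = 119: x ≡ 91 (mod 119).
  Combine with x ≡ 3 (mod 5); new modulus lcm = 595.
    Write x = 91 + 119·t and substitute into x ≡ 3 (mod 5): 119·t ≡ 3 − 91 = -88 (mod 5).
    Reduce coefficients mod 5: 4·t ≡ 2 (mod 5).
    The inverse of 4 mod 5 is 4 (since 4·4 = 16 = 3·5 + 1), so t ≡ 4·2 = 8 ≡ 3 (mod 5).
    Then x = 91 + 119·3 = 448, valid modulo lcm(119, 5) = 595: x ≡ 448 (mod 595).
  Combine with x ≡ 1 (mod 9); new modulus lcm = 5355.
    Write x = 448 + 595·t and substitute into x ≡ 1 (mod 9): 595·t ≡ 1 − 448 = -447 (mod 9).
    Reduce coefficients mod 9: 1·t ≡ 3 (mod 9).
    So t ≡ 3 (mod 9).
    Then x = 448 + 595·3 = 2233, valid modulo lcm(595, 9) = 5355: x ≡ 2233 (mod 5355).
Verify against each original: 2233 mod 7 = 0, 2233 mod 17 = 6, 2233 mod 5 = 3, 2233 mod 9 = 1.

x ≡ 2233 (mod 5355).


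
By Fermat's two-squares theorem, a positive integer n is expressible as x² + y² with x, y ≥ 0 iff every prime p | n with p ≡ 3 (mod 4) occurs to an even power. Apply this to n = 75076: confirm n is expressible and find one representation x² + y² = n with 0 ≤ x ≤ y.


Step 1: Factor n = 75076 = 2^2 · 137^2.
Step 2: Check the mod-4 condition on each prime factor: 2 = 2 (special); 137 ≡ 1 (mod 4), exponent 2.
All primes ≡ 3 (mod 4) appear to even exponent (or don't appear), so by the two-squares theorem n IS expressible as a sum of two squares.
Step 3: Build a representation. Group n = k² · m with k = 2 and m = 137 · 137 = 18769 (a product of primes ≡ 1 (mod 4)); a representation of m scales to one of n via (k·x)² + (k·y)² = k²(x² + y²). Each prime p ≡ 1 (mod 4) is itself a sum of two squares; find a² by testing p − a² for a perfect square:
  137: 137 − 1² = 136, 137 − 2² = 133, 137 − 3² = 128, 137 − 4² = 121 = 11² ⇒ 137 = 4² + 11².
  Combine using the Brahmagupta–Fibonacci identity (a² + b²)(c² + d²) = (ac − bd)² + (ad + bc)² = (ac + bd)² + (ad − bc)²:
  137 · 137 = 18769: from (4² + 11²)(4² + 11²), take (4·4 − 11·11, 4·11 + 11·4) = (16 − 121, 44 + 44) = (-105, 88); dropping signs (only squares matter) gives (105, 88); check 105² + 88² = 11025 + 7744 = 18769 ✓.
  Scale by k = 2: (2·105, 2·88) = (210, 176).
Step 4: Order so x ≤ y and verify: 176² + 210² = 30976 + 44100 = 75076 = n. ✓

n = 75076 = 176² + 210² (one valid representation with x ≤ y).


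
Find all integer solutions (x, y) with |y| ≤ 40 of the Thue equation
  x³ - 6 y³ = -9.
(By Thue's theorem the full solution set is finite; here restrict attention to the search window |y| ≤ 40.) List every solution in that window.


The equation is x³ - 6y³ = -9. For fixed y, x³ = 6·y³ − 9, so a solution requires the RHS to be a perfect cube.
Strategy: iterate y from -40 to 40, compute RHS = 6·y³ − 9, and check whether it is a (positive or negative) perfect cube.
Check small values of y:
  y = 0: RHS = -9 is not a perfect cube.
  y = 1: RHS = -3 is not a perfect cube.
  y = -1: RHS = -15 is not a perfect cube.
  y = 2: RHS = 39 is not a perfect cube.
  y = -2: RHS = -57 is not a perfect cube.
  y = 3: RHS = 153 is not a perfect cube.
  y = -3: RHS = -171 is not a perfect cube.
Continuing the search up to |y| = 40 finds no solutions either.
No (x, y) in the scanned range satisfies the equation.

No integer solutions with |y| ≤ 40.
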